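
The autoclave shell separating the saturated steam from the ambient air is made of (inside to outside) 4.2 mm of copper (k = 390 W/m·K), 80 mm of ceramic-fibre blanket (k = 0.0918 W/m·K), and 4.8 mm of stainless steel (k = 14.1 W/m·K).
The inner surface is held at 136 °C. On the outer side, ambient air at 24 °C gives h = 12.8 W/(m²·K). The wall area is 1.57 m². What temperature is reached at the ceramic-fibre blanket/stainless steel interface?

Thermal resistances in series:
R_copper = L/(kA) = 0.0042/(390×1.57) = 6.859×10^-6 K/W
R_ceramic-fibre blanket = L/(kA) = 0.08/(0.0918×1.57) = 0.5551 K/W
R_stainless steel = L/(kA) = 0.0048/(14.1×1.57) = 2.168×10^-4 K/W
R_outer film = 1/(h_o·A) = 1/(12.8×1.57) = 0.04976 K/W
R_total = 0.6051 K/W;  Q = ΔT/R_total = 112/0.6051 = 185.1 W
T_interface = T_inner − Q·ΣR(inner→interface) = 136 − 185×0.5551

T ≈ 33.3 °C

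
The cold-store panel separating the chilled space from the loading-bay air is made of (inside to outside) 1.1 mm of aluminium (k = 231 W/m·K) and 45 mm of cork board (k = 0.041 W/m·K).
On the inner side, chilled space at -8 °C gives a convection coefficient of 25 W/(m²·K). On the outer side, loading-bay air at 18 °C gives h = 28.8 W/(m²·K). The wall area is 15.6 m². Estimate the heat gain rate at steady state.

Q ≈ 346 W

Model the wall as resistances in series:
R_inner film = 1/(h_i·A) = 1/(25×15.6) = 0.002564 K/W
R_aluminium = L/(kA) = 0.0011/(231×15.6) = 3.053×10^-7 K/W
R_cork board = L/(kA) = 0.045/(0.041×15.6) = 0.07036 K/W
R_outer film = 1/(h_o·A) = 1/(28.8×15.6) = 0.002226 K/W
R_total = 0.07515 K/W
Q = ΔT / R_total = 26 / 0.07515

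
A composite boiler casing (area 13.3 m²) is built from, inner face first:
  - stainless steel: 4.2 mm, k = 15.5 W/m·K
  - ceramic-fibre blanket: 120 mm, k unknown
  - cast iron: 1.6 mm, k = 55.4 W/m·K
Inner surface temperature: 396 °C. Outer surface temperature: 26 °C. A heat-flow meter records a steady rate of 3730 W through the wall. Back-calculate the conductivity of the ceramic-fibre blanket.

k ≈ 0.091 W/(m·K)

Series thermal resistances:
R_stainless steel = L/(kA) = 0.0042/(15.5×13.3) = 2.037×10^-5 K/W
R_cast iron = L/(kA) = 0.0016/(55.4×13.3) = 2.171×10^-6 K/W
Sum of known resistances R_other = 2.255×10^-5 K/W
Total R = ΔT/Q = 370/3730 = 0.0992 K/W
R_ceramic-fibre blanket = R_total − R_other = 0.09917 K/W
k = L/(R·A) = 0.12/(0.09917×13.3)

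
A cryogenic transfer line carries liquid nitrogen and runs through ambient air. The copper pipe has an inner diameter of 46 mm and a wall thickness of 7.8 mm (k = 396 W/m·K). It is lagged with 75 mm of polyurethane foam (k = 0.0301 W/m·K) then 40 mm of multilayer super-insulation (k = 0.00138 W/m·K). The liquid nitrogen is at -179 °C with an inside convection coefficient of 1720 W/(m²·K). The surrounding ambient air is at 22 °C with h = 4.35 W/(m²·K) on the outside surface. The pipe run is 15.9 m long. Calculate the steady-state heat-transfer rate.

Q ≈ 73 W

Treating each annulus and film as a series resistance:
R_inner film = 1/(h_i·2πr₁L) = 1/(1720×2π×0.023×15.9) = 2.53×10^-4 K/W
R_copper pipe wall = ln(30.8/23)/(2π×396×15.9) = 7.381×10^-6 K/W
R_polyurethane foam = ln(105.8/30.8)/(2π×0.0301×15.9) = 0.4104 K/W
R_multilayer super-insulation = ln(145.8/105.8)/(2π×0.00138×15.9) = 2.326 K/W
R_outer film = 1/(h_o·2πr_oL) = 1/(4.35×2π×0.1458×15.9) = 0.01578 K/W
R_total = 2.752 K/W
Q = ΔT/R_total = 201/2.752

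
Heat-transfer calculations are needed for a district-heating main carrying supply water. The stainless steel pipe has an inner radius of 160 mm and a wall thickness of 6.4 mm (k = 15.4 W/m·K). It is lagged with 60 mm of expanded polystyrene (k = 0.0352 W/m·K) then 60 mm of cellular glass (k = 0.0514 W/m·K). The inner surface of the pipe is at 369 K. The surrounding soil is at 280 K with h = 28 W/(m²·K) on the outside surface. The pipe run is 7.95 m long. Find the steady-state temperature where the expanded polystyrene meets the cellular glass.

Radial resistances (cylindrical: R_cond = ln(r_o/r_i)/(2πkL), R_conv = 1/(h·2πrL)):
R_stainless steel pipe wall = ln(166.4/160)/(2π×15.4×7.95) = 5.099×10^-5 K/W
R_expanded polystyrene = ln(226.4/166.4)/(2π×0.0352×7.95) = 0.1751 K/W
R_cellular glass = ln(286.4/226.4)/(2π×0.0514×7.95) = 0.09156 K/W
R_outer film = 1/(h_o·2πr_oL) = 1/(28×2π×0.2864×7.95) = 0.002496 K/W
R_total = 0.2692 K/W
Q = ΔT/R_total = 89/0.2692
Q = 331 W
T_interface = T_inner − Q·ΣR(inner→interface) = 369 − 331×0.1752

T ≈ 311 K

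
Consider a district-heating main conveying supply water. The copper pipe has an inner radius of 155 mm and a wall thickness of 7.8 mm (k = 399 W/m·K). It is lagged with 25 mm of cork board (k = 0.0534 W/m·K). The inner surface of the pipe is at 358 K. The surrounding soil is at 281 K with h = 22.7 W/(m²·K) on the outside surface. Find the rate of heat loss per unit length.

q′ ≈ 166 W/m

Radial resistances (cylindrical: R_cond = ln(r_o/r_i)/(2πkL), R_conv = 1/(h·2πrL)):
R_copper pipe wall = ln(162.8/155)/(2π×399×1) = 1.958×10^-5 K/W
R_cork board = ln(187.8/162.8)/(2π×0.0534×1) = 0.4258 K/W
R_outer film = 1/(h_o·2πr_oL) = 1/(22.7×2π×0.1878×1) = 0.03733 K/W
R_total = 0.4631 K/W
Q = ΔT/R_total = 77/0.4631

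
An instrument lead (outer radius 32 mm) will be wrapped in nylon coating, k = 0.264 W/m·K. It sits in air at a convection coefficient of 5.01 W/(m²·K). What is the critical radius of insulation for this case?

For a cylinder r_cr = k/h = 0.264/5.01
r_cr = 52.7 mm; since the bare radius (32 mm) is below r_cr, adding a thin layer of insulation will *increase* heat loss.

r_cr ≈ 52.7 mm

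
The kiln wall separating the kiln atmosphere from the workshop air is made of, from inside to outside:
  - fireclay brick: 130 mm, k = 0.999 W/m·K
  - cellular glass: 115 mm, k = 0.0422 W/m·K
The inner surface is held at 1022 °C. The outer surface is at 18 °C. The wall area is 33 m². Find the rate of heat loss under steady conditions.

Q ≈ 11600 W

Using the resistance-network approach (series):
R_fireclay brick = L/(kA) = 0.13/(0.999×33) = 0.003943 K/W
R_cellular glass = L/(kA) = 0.115/(0.0422×33) = 0.08258 K/W
R_total = 0.08652 K/W
Q = ΔT / R_total = 1004 / 0.08652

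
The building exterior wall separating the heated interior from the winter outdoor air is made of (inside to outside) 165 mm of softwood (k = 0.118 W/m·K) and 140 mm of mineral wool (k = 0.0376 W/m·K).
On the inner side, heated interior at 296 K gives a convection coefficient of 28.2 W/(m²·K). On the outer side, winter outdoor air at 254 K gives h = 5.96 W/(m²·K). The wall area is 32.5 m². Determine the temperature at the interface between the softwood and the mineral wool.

Thermal resistances in series:
R_inner film = 1/(h_i·A) = 1/(28.2×32.5) = 0.001091 K/W
R_softwood = L/(kA) = 0.165/(0.118×32.5) = 0.04302 K/W
R_mineral wool = L/(kA) = 0.14/(0.0376×32.5) = 0.1146 K/W
R_outer film = 1/(h_o·A) = 1/(5.96×32.5) = 0.005163 K/W
R_total = 0.1638 K/W;  Q = ΔT/R_total = 42/0.1638 = 256.3 W
T_interface = T_inner − Q·ΣR(inner→interface) = 296 − 256×0.04412

T ≈ 285 K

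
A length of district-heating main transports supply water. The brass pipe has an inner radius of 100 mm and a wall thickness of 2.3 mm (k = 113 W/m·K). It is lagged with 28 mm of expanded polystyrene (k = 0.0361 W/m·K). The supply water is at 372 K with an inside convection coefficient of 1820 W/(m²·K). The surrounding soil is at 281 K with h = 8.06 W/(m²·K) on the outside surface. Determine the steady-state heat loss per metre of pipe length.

q′ ≈ 74.6 W/m

Cylindrical conduction, so R = ln(r₂/r₁)/(2πkL) per layer, in series:
R_inner film = 1/(h_i·2πr₁L) = 1/(1820×2π×0.1×1) = 8.745×10^-4 K/W
R_brass pipe wall = ln(102.3/100)/(2π×113×1) = 3.203×10^-5 K/W
R_expanded polystyrene = ln(130.3/102.3)/(2π×0.0361×1) = 1.067 K/W
R_outer film = 1/(h_o·2πr_oL) = 1/(8.06×2π×0.1303×1) = 0.1515 K/W
R_total = 1.219 K/W
Q = ΔT/R_total = 91/1.219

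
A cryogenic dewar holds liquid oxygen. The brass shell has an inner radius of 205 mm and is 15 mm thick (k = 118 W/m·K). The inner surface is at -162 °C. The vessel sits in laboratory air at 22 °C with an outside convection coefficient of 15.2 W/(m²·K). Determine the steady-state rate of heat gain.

Radial (spherical) resistances in series:
R_brass shell = (1/0.205 − 1/0.22)/(4π×118) = 2.243×10^-4 K/W
R_outer film = 1/(h·4πr_o²) = 1/(15.2×4π×0.22²) = 0.1082 K/W
R_total = 0.1084 K/W
Q = ΔT/R_total = 184/0.1084

Q ≈ 1700 W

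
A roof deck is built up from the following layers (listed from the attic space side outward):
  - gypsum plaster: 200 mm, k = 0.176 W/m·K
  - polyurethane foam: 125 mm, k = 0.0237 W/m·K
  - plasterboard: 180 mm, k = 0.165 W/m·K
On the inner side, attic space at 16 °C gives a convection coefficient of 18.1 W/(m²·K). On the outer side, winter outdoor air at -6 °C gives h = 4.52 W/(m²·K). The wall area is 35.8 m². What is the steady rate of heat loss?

Using the resistance-network approach (series):
R_inner film = 1/(h_i·A) = 1/(18.1×35.8) = 0.001543 K/W
R_gypsum plaster = L/(kA) = 0.2/(0.176×35.8) = 0.03174 K/W
R_polyurethane foam = L/(kA) = 0.125/(0.0237×35.8) = 0.1473 K/W
R_plasterboard = L/(kA) = 0.18/(0.165×35.8) = 0.03047 K/W
R_outer film = 1/(h_o·A) = 1/(4.52×35.8) = 0.00618 K/W
R_total = 0.2173 K/W
Q = ΔT / R_total = 22 / 0.2173

Q ≈ 101 W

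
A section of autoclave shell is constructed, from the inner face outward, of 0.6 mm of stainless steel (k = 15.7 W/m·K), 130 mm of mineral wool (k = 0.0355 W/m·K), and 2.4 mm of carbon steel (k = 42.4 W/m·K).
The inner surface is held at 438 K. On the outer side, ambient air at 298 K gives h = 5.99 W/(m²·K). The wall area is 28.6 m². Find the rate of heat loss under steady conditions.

Q ≈ 1050 W

Treating each layer as a thermal resistance in series:
R_stainless steel = L/(kA) = 0.0006/(15.7×28.6) = 1.336×10^-6 K/W
R_mineral wool = L/(kA) = 0.13/(0.0355×28.6) = 0.128 K/W
R_carbon steel = L/(kA) = 0.0024/(42.4×28.6) = 1.979×10^-6 K/W
R_outer film = 1/(h_o·A) = 1/(5.99×28.6) = 0.005837 K/W
R_total = 0.1339 K/W
Q = ΔT / R_total = 140 / 0.1339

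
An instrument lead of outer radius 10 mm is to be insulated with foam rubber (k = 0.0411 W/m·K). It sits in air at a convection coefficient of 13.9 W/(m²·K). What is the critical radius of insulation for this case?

For a cylinder r_cr = k/h = 0.0411/13.9
r_cr = 2.96 mm; since the bare radius (10 mm) is above r_cr, any added insulation will reduce heat loss.

r_cr ≈ 2.96 mm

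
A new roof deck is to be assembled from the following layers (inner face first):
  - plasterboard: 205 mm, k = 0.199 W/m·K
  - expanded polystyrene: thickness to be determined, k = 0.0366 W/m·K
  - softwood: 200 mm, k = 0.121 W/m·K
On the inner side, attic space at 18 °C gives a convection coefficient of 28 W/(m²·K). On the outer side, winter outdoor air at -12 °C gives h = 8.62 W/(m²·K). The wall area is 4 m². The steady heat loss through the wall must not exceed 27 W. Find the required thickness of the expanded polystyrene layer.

L ≈ 58.9 mm

Thermal resistances in series:
R_inner film = 1/(h_i·A) = 1/(28×4) = 0.008929 K/W
R_plasterboard = L/(kA) = 0.205/(0.199×4) = 0.2575 K/W
R_softwood = L/(kA) = 0.2/(0.121×4) = 0.4132 K/W
R_outer film = 1/(h_o·A) = 1/(8.62×4) = 0.029 K/W
Sum of the known resistances R_other = 0.7087 K/W
Required total resistance R_tot = ΔT/Q_allow = 30/27 = 1.111 K/W
R_expanded polystyrene = R_tot − R_other = 0.4024 K/W
L = R·k·A = 0.4024×0.0366×4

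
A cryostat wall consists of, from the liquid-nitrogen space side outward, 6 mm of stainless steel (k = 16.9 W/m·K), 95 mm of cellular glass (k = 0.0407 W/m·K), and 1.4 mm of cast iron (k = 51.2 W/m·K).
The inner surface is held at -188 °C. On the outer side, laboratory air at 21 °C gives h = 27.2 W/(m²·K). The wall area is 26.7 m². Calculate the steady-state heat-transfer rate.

Model the wall as resistances in series:
R_stainless steel = L/(kA) = 0.006/(16.9×26.7) = 1.33×10^-5 K/W
R_cellular glass = L/(kA) = 0.095/(0.0407×26.7) = 0.08742 K/W
R_cast iron = L/(kA) = 0.0014/(51.2×26.7) = 1.024×10^-6 K/W
R_outer film = 1/(h_o·A) = 1/(27.2×26.7) = 0.001377 K/W
R_total = 0.08881 K/W
Q = ΔT / R_total = 209 / 0.08881

Q ≈ 2350 W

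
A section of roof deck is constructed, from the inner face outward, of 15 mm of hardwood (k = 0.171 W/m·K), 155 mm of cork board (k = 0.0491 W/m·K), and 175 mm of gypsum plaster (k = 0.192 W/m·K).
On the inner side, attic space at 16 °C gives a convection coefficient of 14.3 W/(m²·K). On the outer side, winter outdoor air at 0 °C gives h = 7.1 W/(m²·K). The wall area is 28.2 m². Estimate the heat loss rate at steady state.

Using the resistance-network approach (series):
R_inner film = 1/(h_i·A) = 1/(14.3×28.2) = 0.00248 K/W
R_hardwood = L/(kA) = 0.015/(0.171×28.2) = 0.003111 K/W
R_cork board = L/(kA) = 0.155/(0.0491×28.2) = 0.1119 K/W
R_gypsum plaster = L/(kA) = 0.175/(0.192×28.2) = 0.03232 K/W
R_outer film = 1/(h_o·A) = 1/(7.1×28.2) = 0.004995 K/W
R_total = 0.1549 K/W
Q = ΔT / R_total = 16 / 0.1549

Q ≈ 103 W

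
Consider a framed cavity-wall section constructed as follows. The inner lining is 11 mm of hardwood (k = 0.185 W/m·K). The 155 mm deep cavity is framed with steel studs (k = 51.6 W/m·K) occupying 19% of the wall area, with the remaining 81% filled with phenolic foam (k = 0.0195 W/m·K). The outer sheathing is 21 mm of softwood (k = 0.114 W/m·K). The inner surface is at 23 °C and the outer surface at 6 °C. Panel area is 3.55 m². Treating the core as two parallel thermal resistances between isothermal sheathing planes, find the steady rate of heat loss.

Q ≈ 233 W

Sheathing layers in series; stud and cavity paths in parallel between them.
R_inner = 0.011/(0.185×3.55) = 0.01675 K/W
R_stud  = 0.155/(51.6×0.19×3.55) = 0.004453 K/W
R_cav   = 0.155/(0.0195×0.81×3.55) = 2.764 K/W
1/R_core = 1/R_stud + 1/R_cav → R_core = 0.004446 K/W
R_outer = 0.021/(0.114×3.55) = 0.05189 K/W
R_total = 0.07309 K/W
Q = ΔT/R_total = 17/0.07309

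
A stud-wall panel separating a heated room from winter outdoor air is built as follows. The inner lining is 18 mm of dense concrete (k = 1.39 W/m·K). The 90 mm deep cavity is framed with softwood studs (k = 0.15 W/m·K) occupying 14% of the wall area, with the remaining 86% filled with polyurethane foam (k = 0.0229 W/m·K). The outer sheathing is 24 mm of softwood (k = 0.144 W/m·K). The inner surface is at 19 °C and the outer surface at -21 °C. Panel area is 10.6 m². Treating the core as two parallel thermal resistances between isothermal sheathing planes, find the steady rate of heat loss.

Sheathing layers in series; stud and cavity paths in parallel between them.
R_inner = 0.018/(1.39×10.6) = 0.001222 K/W
R_stud  = 0.09/(0.15×0.14×10.6) = 0.4043 K/W
R_cav   = 0.09/(0.0229×0.86×10.6) = 0.4311 K/W
1/R_core = 1/R_stud + 1/R_cav → R_core = 0.2086 K/W
R_outer = 0.024/(0.144×10.6) = 0.01572 K/W
R_total = 0.2256 K/W
Q = ΔT/R_total = 40/0.2256

Q ≈ 177 W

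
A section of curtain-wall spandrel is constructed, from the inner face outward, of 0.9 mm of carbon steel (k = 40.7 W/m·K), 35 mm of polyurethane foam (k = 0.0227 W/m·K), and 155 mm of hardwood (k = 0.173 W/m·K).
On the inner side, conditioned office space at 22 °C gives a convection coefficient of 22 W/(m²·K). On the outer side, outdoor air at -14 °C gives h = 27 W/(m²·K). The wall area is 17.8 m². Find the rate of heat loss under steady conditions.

Q ≈ 254 W

Model the wall as resistances in series:
R_inner film = 1/(h_i·A) = 1/(22×17.8) = 0.002554 K/W
R_carbon steel = L/(kA) = 0.0009/(40.7×17.8) = 1.242×10^-6 K/W
R_polyurethane foam = L/(kA) = 0.035/(0.0227×17.8) = 0.08662 K/W
R_hardwood = L/(kA) = 0.155/(0.173×17.8) = 0.05033 K/W
R_outer film = 1/(h_o·A) = 1/(27×17.8) = 0.002081 K/W
R_total = 0.1416 K/W
Q = ΔT / R_total = 36 / 0.1416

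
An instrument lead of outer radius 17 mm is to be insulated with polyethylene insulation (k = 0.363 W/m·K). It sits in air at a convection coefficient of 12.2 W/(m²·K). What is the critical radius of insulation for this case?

For a cylinder r_cr = k/h = 0.363/12.2
r_cr = 29.8 mm; since the bare radius (17 mm) is below r_cr, adding a thin layer of insulation will *increase* heat loss.

r_cr ≈ 29.8 mm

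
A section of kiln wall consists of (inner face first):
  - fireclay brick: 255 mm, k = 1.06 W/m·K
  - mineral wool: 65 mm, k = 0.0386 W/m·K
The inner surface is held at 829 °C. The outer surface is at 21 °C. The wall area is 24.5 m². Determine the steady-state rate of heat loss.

Q ≈ 10300 W

Treating each layer as a thermal resistance in series:
R_fireclay brick = L/(kA) = 0.255/(1.06×24.5) = 0.009819 K/W
R_mineral wool = L/(kA) = 0.065/(0.0386×24.5) = 0.06873 K/W
R_total = 0.07855 K/W
Q = ΔT / R_total = 808 / 0.07855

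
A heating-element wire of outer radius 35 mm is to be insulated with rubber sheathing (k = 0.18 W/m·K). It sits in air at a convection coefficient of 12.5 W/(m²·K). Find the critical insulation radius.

For a cylinder r_cr = k/h = 0.18/12.5
r_cr = 14.4 mm; since the bare radius (35 mm) is above r_cr, any added insulation will reduce heat loss.

r_cr ≈ 14.4 mm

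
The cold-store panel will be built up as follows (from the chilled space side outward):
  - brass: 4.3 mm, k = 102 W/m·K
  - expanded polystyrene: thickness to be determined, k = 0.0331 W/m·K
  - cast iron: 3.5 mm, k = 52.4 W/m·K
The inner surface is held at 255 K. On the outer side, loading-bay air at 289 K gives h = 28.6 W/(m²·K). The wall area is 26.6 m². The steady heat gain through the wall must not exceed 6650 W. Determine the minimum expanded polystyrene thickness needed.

L ≈ 3.34 mm

Series thermal resistances:
R_brass = L/(kA) = 0.0043/(102×26.6) = 1.585×10^-6 K/W
R_cast iron = L/(kA) = 0.0035/(52.4×26.6) = 2.511×10^-6 K/W
R_outer film = 1/(h_o·A) = 1/(28.6×26.6) = 0.001314 K/W
Sum of the known resistances R_other = 0.001319 K/W
Required total resistance R_tot = ΔT/Q_allow = 34/6650 = 0.005113 K/W
R_expanded polystyrene = R_tot − R_other = 0.003794 K/W
L = R·k·A = 0.003794×0.0331×26.6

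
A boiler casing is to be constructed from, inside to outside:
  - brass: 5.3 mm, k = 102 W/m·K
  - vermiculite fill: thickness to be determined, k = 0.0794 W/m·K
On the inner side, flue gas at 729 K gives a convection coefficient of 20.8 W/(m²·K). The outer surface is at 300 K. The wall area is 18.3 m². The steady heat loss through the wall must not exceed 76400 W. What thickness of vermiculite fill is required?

L ≈ 4.34 mm

Thermal resistances in series:
R_inner film = 1/(h_i·A) = 1/(20.8×18.3) = 0.002627 K/W
R_brass = L/(kA) = 0.0053/(102×18.3) = 2.839×10^-6 K/W
Sum of the known resistances R_other = 0.00263 K/W
Required total resistance R_tot = ΔT/Q_allow = 429/76400 = 0.005615 K/W
R_vermiculite fill = R_tot − R_other = 0.002985 K/W
L = R·k·A = 0.002985×0.0794×18.3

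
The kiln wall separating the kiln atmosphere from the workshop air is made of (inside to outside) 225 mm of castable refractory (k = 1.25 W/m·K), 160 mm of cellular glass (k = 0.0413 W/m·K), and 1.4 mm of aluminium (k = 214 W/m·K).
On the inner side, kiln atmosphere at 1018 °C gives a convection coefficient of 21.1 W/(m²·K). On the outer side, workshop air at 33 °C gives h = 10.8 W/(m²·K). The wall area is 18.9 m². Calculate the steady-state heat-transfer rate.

Series thermal resistances:
R_inner film = 1/(h_i·A) = 1/(21.1×18.9) = 0.002508 K/W
R_castable refractory = L/(kA) = 0.225/(1.25×18.9) = 0.009524 K/W
R_cellular glass = L/(kA) = 0.16/(0.0413×18.9) = 0.205 K/W
R_aluminium = L/(kA) = 0.0014/(214×18.9) = 3.461×10^-7 K/W
R_outer film = 1/(h_o·A) = 1/(10.8×18.9) = 0.004899 K/W
R_total = 0.2219 K/W
Q = ΔT / R_total = 985 / 0.2219

Q ≈ 4440 W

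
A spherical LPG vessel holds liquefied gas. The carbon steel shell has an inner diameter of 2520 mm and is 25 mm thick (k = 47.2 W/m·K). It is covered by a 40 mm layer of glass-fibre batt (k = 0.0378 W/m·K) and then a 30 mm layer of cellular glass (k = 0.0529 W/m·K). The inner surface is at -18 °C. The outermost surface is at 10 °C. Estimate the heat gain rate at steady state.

Each spherical layer contributes R = (1/r_i − 1/r_o)/(4πk):
R_carbon steel shell = (1/1.26 − 1/1.285)/(4π×47.2) = 2.603×10^-5 K/W
R_glass-fibre batt = (1/1.285 − 1/1.325)/(4π×0.0378) = 0.04946 K/W
R_cellular glass = (1/1.325 − 1/1.355)/(4π×0.0529) = 0.02514 K/W
R_total = 0.07462 K/W
Q = ΔT/R_total = 28/0.07462

Q ≈ 375 W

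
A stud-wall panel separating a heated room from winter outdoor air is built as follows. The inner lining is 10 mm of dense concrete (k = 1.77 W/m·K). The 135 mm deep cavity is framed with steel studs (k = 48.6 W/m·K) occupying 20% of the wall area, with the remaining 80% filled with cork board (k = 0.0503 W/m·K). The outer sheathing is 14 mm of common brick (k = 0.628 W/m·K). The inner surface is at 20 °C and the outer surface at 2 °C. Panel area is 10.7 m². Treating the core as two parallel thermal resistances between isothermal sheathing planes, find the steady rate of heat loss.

Q ≈ 4610 W

Sheathing layers in series; stud and cavity paths in parallel between them.
R_inner = 0.01/(1.77×10.7) = 5.28×10^-4 K/W
R_stud  = 0.135/(48.6×0.2×10.7) = 0.001298 K/W
R_cav   = 0.135/(0.0503×0.8×10.7) = 0.3135 K/W
1/R_core = 1/R_stud + 1/R_cav → R_core = 0.001293 K/W
R_outer = 0.014/(0.628×10.7) = 0.002083 K/W
R_total = 0.003904 K/W
Q = ΔT/R_total = 18/0.003904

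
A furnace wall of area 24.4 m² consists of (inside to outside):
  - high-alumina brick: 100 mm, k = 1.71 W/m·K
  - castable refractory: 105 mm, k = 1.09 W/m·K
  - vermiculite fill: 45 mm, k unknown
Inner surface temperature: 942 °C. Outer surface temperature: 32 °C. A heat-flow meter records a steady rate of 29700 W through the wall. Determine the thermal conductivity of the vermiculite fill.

Series thermal resistances:
R_high-alumina brick = L/(kA) = 0.1/(1.71×24.4) = 0.002397 K/W
R_castable refractory = L/(kA) = 0.105/(1.09×24.4) = 0.003948 K/W
Sum of known resistances R_other = 0.006345 K/W
Total R = ΔT/Q = 910/29700 = 0.03064 K/W
R_vermiculite fill = R_total − R_other = 0.0243 K/W
k = L/(R·A) = 0.045/(0.0243×24.4)

k ≈ 0.0759 W/(m·K)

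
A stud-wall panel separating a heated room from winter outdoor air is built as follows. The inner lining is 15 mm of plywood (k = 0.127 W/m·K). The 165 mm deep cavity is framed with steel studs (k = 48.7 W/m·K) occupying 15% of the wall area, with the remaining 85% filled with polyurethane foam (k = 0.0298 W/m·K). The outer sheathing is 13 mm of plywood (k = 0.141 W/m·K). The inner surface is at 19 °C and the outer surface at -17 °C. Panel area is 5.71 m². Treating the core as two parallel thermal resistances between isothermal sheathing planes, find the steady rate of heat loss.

Sheathing layers in series; stud and cavity paths in parallel between them.
R_inner = 0.015/(0.127×5.71) = 0.02068 K/W
R_stud  = 0.165/(48.7×0.15×5.71) = 0.003956 K/W
R_cav   = 0.165/(0.0298×0.85×5.71) = 1.141 K/W
1/R_core = 1/R_stud + 1/R_cav → R_core = 0.003942 K/W
R_outer = 0.013/(0.141×5.71) = 0.01615 K/W
R_total = 0.04077 K/W
Q = ΔT/R_total = 36/0.04077

Q ≈ 883 W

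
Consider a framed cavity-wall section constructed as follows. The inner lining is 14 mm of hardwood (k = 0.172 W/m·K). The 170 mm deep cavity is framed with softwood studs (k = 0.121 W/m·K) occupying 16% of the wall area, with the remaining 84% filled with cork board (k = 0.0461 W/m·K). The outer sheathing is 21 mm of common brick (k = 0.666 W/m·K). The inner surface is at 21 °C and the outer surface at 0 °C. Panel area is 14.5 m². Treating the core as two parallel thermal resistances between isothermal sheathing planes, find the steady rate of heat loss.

Q ≈ 100 W

Sheathing layers in series; stud and cavity paths in parallel between them.
R_inner = 0.014/(0.172×14.5) = 0.005613 K/W
R_stud  = 0.17/(0.121×0.16×14.5) = 0.6056 K/W
R_cav   = 0.17/(0.0461×0.84×14.5) = 0.3028 K/W
1/R_core = 1/R_stud + 1/R_cav → R_core = 0.2018 K/W
R_outer = 0.021/(0.666×14.5) = 0.002175 K/W
R_total = 0.2096 K/W
Q = ΔT/R_total = 21/0.2096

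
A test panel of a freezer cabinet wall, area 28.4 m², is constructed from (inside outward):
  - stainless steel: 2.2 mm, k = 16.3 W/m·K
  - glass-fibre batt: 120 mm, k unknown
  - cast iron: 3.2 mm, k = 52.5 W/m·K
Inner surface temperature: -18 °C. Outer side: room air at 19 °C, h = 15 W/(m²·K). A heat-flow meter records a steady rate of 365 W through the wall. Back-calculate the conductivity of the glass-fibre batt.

Treating each layer as a thermal resistance in series:
R_stainless steel = L/(kA) = 0.0022/(16.3×28.4) = 4.752×10^-6 K/W
R_cast iron = L/(kA) = 0.0032/(52.5×28.4) = 2.146×10^-6 K/W
R_outer film = 1/(h_o·A) = 1/(15×28.4) = 0.002347 K/W
Sum of known resistances R_other = 0.002354 K/W
Total R = ΔT/Q = 37/365 = 0.1014 K/W
R_glass-fibre batt = R_total − R_other = 0.09902 K/W
k = L/(R·A) = 0.12/(0.09902×28.4)

k ≈ 0.0427 W/(m·K)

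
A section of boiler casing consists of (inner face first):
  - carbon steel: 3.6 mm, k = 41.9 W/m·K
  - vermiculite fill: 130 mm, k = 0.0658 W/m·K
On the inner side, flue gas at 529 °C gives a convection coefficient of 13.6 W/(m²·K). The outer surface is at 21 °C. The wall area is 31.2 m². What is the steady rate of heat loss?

Series thermal resistances:
R_inner film = 1/(h_i·A) = 1/(13.6×31.2) = 0.002357 K/W
R_carbon steel = L/(kA) = 0.0036/(41.9×31.2) = 2.754×10^-6 K/W
R_vermiculite fill = L/(kA) = 0.13/(0.0658×31.2) = 0.06332 K/W
R_total = 0.06568 K/W
Q = ΔT / R_total = 508 / 0.06568

Q ≈ 7730 W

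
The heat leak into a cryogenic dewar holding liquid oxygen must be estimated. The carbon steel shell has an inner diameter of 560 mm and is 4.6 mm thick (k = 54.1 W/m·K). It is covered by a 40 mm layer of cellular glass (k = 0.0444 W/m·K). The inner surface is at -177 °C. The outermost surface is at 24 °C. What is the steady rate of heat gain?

Radial (spherical) resistances in series:
R_carbon steel shell = (1/0.28 − 1/0.2846)/(4π×54.1) = 8.491×10^-5 K/W
R_cellular glass = (1/0.2846 − 1/0.3246)/(4π×0.0444) = 0.776 K/W
R_total = 0.7761 K/W
Q = ΔT/R_total = 201/0.7761

Q ≈ 259 W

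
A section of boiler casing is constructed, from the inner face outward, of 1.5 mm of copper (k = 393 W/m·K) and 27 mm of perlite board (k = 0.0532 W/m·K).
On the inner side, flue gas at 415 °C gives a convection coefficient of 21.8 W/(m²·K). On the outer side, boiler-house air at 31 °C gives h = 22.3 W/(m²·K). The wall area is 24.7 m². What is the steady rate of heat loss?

Q ≈ 15900 W

Treating each layer as a thermal resistance in series:
R_inner film = 1/(h_i·A) = 1/(21.8×24.7) = 0.001857 K/W
R_copper = L/(kA) = 0.0015/(393×24.7) = 1.545×10^-7 K/W
R_perlite board = L/(kA) = 0.027/(0.0532×24.7) = 0.02055 K/W
R_outer film = 1/(h_o·A) = 1/(22.3×24.7) = 0.001816 K/W
R_total = 0.02422 K/W
Q = ΔT / R_total = 384 / 0.02422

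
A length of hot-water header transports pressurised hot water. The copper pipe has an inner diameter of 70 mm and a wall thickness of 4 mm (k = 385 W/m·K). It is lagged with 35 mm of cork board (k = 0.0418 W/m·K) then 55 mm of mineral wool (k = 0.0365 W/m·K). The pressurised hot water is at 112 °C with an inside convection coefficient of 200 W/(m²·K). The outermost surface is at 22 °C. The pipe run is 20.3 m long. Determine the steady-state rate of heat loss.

Q ≈ 374 W

Per-layer cylindrical resistances, series-summed:
R_inner film = 1/(h_i·2πr₁L) = 1/(200×2π×0.035×20.3) = 0.00112 K/W
R_copper pipe wall = ln(39/35)/(2π×385×20.3) = 2.204×10^-6 K/W
R_cork board = ln(74/39)/(2π×0.0418×20.3) = 0.1201 K/W
R_mineral wool = ln(129/74)/(2π×0.0365×20.3) = 0.1194 K/W
R_total = 0.2406 K/W
Q = ΔT/R_total = 90/0.2406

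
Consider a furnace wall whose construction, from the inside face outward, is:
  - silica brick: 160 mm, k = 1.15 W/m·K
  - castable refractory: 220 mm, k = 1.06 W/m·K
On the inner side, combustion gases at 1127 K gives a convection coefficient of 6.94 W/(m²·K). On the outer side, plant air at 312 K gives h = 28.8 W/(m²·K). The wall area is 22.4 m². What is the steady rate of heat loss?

Q ≈ 34700 W

Series thermal resistances:
R_inner film = 1/(h_i·A) = 1/(6.94×22.4) = 0.006433 K/W
R_silica brick = L/(kA) = 0.16/(1.15×22.4) = 0.006211 K/W
R_castable refractory = L/(kA) = 0.22/(1.06×22.4) = 0.009265 K/W
R_outer film = 1/(h_o·A) = 1/(28.8×22.4) = 0.00155 K/W
R_total = 0.02346 K/W
Q = ΔT / R_total = 815 / 0.02346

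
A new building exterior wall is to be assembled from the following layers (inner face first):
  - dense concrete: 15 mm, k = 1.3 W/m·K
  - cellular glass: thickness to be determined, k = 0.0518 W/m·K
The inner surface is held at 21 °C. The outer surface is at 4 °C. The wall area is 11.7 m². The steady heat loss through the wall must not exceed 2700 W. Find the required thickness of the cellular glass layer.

Using the resistance-network approach (series):
R_dense concrete = L/(kA) = 0.015/(1.3×11.7) = 9.862×10^-4 K/W
Sum of the known resistances R_other = 9.862×10^-4 K/W
Required total resistance R_tot = ΔT/Q_allow = 17/2700 = 0.006296 K/W
R_cellular glass = R_tot − R_other = 0.00531 K/W
L = R·k·A = 0.00531×0.0518×11.7

L ≈ 3.22 mm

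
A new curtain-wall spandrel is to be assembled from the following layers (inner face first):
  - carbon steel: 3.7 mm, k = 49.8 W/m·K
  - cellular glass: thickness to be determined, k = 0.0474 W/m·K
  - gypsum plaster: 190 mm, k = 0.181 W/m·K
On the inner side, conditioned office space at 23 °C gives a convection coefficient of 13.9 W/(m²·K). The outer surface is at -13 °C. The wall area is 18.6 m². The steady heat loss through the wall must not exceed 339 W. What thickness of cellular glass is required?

Treating each layer as a thermal resistance in series:
R_inner film = 1/(h_i·A) = 1/(13.9×18.6) = 0.003868 K/W
R_carbon steel = L/(kA) = 0.0037/(49.8×18.6) = 3.994×10^-6 K/W
R_gypsum plaster = L/(kA) = 0.19/(0.181×18.6) = 0.05644 K/W
Sum of the known resistances R_other = 0.06031 K/W
Required total resistance R_tot = ΔT/Q_allow = 36/339 = 0.1062 K/W
R_cellular glass = R_tot − R_other = 0.04589 K/W
L = R·k·A = 0.04589×0.0474×18.6

L ≈ 40.5 mm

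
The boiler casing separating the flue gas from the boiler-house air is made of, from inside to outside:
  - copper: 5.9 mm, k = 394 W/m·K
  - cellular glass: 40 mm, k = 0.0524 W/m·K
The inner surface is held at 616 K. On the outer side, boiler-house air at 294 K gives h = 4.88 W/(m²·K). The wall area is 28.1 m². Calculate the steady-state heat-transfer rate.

Q ≈ 9340 W

Thermal resistances in series:
R_copper = L/(kA) = 0.0059/(394×28.1) = 5.329×10^-7 K/W
R_cellular glass = L/(kA) = 0.04/(0.0524×28.1) = 0.02717 K/W
R_outer film = 1/(h_o·A) = 1/(4.88×28.1) = 0.007292 K/W
R_total = 0.03446 K/W
Q = ΔT / R_total = 322 / 0.03446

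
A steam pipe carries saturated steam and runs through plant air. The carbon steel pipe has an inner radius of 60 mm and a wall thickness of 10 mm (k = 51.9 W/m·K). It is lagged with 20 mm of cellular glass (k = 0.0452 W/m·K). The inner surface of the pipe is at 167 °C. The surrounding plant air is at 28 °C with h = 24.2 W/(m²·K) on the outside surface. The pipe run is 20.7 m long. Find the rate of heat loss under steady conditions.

Q ≈ 3000 W

Cylindrical conduction, so R = ln(r₂/r₁)/(2πkL) per layer, in series:
R_carbon steel pipe wall = ln(70/60)/(2π×51.9×20.7) = 2.284×10^-5 K/W
R_cellular glass = ln(90/70)/(2π×0.0452×20.7) = 0.04275 K/W
R_outer film = 1/(h_o·2πr_oL) = 1/(24.2×2π×0.09×20.7) = 0.00353 K/W
R_total = 0.0463 K/W
Q = ΔT/R_total = 139/0.0463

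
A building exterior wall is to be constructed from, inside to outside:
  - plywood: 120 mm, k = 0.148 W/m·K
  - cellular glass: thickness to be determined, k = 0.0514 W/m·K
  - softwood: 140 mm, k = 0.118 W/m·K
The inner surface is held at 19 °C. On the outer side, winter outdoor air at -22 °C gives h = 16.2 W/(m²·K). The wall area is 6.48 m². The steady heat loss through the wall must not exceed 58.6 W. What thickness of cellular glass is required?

L ≈ 127 mm

Thermal resistances in series:
R_plywood = L/(kA) = 0.12/(0.148×6.48) = 0.1251 K/W
R_softwood = L/(kA) = 0.14/(0.118×6.48) = 0.1831 K/W
R_outer film = 1/(h_o·A) = 1/(16.2×6.48) = 0.009526 K/W
Sum of the known resistances R_other = 0.3177 K/W
Required total resistance R_tot = ΔT/Q_allow = 41/58.6 = 0.6997 K/W
R_cellular glass = R_tot − R_other = 0.3819 K/W
L = R·k·A = 0.3819×0.0514×6.48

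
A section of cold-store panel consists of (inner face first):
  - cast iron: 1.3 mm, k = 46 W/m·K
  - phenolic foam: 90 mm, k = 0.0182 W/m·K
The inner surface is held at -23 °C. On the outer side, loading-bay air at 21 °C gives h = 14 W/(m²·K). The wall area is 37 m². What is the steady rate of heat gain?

Q ≈ 325 W

Thermal resistances in series:
R_cast iron = L/(kA) = 0.0013/(46×37) = 7.638×10^-7 K/W
R_phenolic foam = L/(kA) = 0.09/(0.0182×37) = 0.1337 K/W
R_outer film = 1/(h_o·A) = 1/(14×37) = 0.001931 K/W
R_total = 0.1356 K/W
Q = ΔT / R_total = 44 / 0.1356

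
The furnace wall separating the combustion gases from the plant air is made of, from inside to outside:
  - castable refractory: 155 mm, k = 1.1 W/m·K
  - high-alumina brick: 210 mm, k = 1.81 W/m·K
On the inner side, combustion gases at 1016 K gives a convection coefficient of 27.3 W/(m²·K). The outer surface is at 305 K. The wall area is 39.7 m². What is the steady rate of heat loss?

Q ≈ 96200 W

Series thermal resistances:
R_inner film = 1/(h_i·A) = 1/(27.3×39.7) = 9.227×10^-4 K/W
R_castable refractory = L/(kA) = 0.155/(1.1×39.7) = 0.003549 K/W
R_high-alumina brick = L/(kA) = 0.21/(1.81×39.7) = 0.002922 K/W
R_total = 0.007394 K/W
Q = ΔT / R_total = 711 / 0.007394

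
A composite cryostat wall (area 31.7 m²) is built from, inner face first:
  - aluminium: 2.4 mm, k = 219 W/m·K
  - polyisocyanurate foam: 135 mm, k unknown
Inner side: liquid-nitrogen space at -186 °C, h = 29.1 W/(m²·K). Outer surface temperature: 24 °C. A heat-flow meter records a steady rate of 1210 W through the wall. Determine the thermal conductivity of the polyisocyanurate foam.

k ≈ 0.0247 W/(m·K)

Series thermal resistances:
R_inner film = 1/(h_i·A) = 1/(29.1×31.7) = 0.001084 K/W
R_aluminium = L/(kA) = 0.0024/(219×31.7) = 3.457×10^-7 K/W
Sum of known resistances R_other = 0.001084 K/W
Total R = ΔT/Q = 210/1210 = 0.1736 K/W
R_polyisocyanurate foam = R_total − R_other = 0.1725 K/W
k = L/(R·A) = 0.135/(0.1725×31.7)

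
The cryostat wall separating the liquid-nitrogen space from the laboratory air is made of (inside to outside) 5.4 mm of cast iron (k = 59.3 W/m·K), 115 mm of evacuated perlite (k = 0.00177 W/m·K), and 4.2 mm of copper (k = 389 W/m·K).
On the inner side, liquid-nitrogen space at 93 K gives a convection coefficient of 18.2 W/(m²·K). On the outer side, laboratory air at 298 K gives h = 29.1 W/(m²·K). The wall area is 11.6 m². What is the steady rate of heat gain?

Q ≈ 36.6 W

Model the wall as resistances in series:
R_inner film = 1/(h_i·A) = 1/(18.2×11.6) = 0.004737 K/W
R_cast iron = L/(kA) = 0.0054/(59.3×11.6) = 7.85×10^-6 K/W
R_evacuated perlite = L/(kA) = 0.115/(0.00177×11.6) = 5.601 K/W
R_copper = L/(kA) = 0.0042/(389×11.6) = 9.308×10^-7 K/W
R_outer film = 1/(h_o·A) = 1/(29.1×11.6) = 0.002962 K/W
R_total = 5.609 K/W
Q = ΔT / R_total = 205 / 5.609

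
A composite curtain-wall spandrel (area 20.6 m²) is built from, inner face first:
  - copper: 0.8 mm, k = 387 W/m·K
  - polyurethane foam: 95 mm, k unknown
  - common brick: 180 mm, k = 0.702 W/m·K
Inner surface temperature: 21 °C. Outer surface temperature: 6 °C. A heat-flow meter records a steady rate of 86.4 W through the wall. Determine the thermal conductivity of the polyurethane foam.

k ≈ 0.0286 W/(m·K)

Treating each layer as a thermal resistance in series:
R_copper = L/(kA) = 0.0008/(387×20.6) = 1.003×10^-7 K/W
R_common brick = L/(kA) = 0.18/(0.702×20.6) = 0.01245 K/W
Sum of known resistances R_other = 0.01245 K/W
Total R = ΔT/Q = 15/86.4 = 0.1736 K/W
R_polyurethane foam = R_total − R_other = 0.1612 K/W
k = L/(R·A) = 0.095/(0.1612×20.6)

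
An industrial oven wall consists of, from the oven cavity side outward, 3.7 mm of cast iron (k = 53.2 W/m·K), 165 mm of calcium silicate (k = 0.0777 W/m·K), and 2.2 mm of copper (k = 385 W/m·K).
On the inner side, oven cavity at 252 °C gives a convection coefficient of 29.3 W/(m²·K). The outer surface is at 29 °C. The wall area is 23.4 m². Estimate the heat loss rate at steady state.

Q ≈ 2420 W

Series thermal resistances:
R_inner film = 1/(h_i·A) = 1/(29.3×23.4) = 0.001459 K/W
R_cast iron = L/(kA) = 0.0037/(53.2×23.4) = 2.972×10^-6 K/W
R_calcium silicate = L/(kA) = 0.165/(0.0777×23.4) = 0.09075 K/W
R_copper = L/(kA) = 0.0022/(385×23.4) = 2.442×10^-7 K/W
R_total = 0.09221 K/W
Q = ΔT / R_total = 223 / 0.09221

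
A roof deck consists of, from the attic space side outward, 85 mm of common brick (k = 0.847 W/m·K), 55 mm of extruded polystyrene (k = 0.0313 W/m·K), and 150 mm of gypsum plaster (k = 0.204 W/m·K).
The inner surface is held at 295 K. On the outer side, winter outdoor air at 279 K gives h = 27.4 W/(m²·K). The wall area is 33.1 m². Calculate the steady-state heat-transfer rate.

Series thermal resistances:
R_common brick = L/(kA) = 0.085/(0.847×33.1) = 0.003032 K/W
R_extruded polystyrene = L/(kA) = 0.055/(0.0313×33.1) = 0.05309 K/W
R_gypsum plaster = L/(kA) = 0.15/(0.204×33.1) = 0.02221 K/W
R_outer film = 1/(h_o·A) = 1/(27.4×33.1) = 0.001103 K/W
R_total = 0.07944 K/W
Q = ΔT / R_total = 16 / 0.07944

Q ≈ 201 W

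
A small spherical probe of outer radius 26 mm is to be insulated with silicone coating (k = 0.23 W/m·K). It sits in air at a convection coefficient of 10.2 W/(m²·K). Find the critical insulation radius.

For a sphere r_cr = 2k/h = 2×0.23/10.2
r_cr = 45.1 mm; since the bare radius (26 mm) is below r_cr, adding a thin layer of insulation will *increase* heat loss.

r_cr ≈ 45.1 mm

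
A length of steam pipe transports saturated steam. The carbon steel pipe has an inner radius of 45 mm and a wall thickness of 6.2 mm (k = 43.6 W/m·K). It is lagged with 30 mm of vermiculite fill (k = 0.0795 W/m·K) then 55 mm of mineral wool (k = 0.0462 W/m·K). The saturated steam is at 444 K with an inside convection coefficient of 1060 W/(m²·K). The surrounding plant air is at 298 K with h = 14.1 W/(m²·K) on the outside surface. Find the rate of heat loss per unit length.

Radial resistances (cylindrical: R_cond = ln(r_o/r_i)/(2πkL), R_conv = 1/(h·2πrL)):
R_inner film = 1/(h_i·2πr₁L) = 1/(1060×2π×0.045×1) = 0.003337 K/W
R_carbon steel pipe wall = ln(51.2/45)/(2π×43.6×1) = 4.712×10^-4 K/W
R_vermiculite fill = ln(81.2/51.2)/(2π×0.0795×1) = 0.9233 K/W
R_mineral wool = ln(136.2/81.2)/(2π×0.0462×1) = 1.782 K/W
R_outer film = 1/(h_o·2πr_oL) = 1/(14.1×2π×0.1362×1) = 0.08288 K/W
R_total = 2.792 K/W
Q = ΔT/R_total = 146/2.792

q′ ≈ 52.3 W/m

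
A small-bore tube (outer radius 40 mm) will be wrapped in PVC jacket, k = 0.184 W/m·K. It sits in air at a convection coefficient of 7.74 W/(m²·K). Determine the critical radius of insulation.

r_cr ≈ 23.8 mm

For a cylinder r_cr = k/h = 0.184/7.74
r_cr = 23.8 mm; since the bare radius (40 mm) is above r_cr, any added insulation will reduce heat loss.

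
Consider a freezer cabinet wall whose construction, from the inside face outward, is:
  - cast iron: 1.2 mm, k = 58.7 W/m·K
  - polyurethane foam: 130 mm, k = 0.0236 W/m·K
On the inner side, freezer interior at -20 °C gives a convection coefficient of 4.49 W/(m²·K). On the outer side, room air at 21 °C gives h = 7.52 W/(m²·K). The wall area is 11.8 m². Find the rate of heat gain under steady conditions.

Model the wall as resistances in series:
R_inner film = 1/(h_i·A) = 1/(4.49×11.8) = 0.01887 K/W
R_cast iron = L/(kA) = 0.0012/(58.7×11.8) = 1.732×10^-6 K/W
R_polyurethane foam = L/(kA) = 0.13/(0.0236×11.8) = 0.4668 K/W
R_outer film = 1/(h_o·A) = 1/(7.52×11.8) = 0.01127 K/W
R_total = 0.497 K/W
Q = ΔT / R_total = 41 / 0.497

Q ≈ 82.5 W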